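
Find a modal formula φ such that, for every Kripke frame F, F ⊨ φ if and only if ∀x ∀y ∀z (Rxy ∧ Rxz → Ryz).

The condition is the Euclidean property. The 5 schema ◇q → □◇q defines it.
Suppose ◇q→□◇q is valid. Take Rxy, Rxz and set V(q)={y}. Then ◇q at x, so □◇q at x, so ◇q at z, so some w with Rzw has q; w=y, i.e. Rzy. By symmetry of the argument, Ryz.

◇q → □◇q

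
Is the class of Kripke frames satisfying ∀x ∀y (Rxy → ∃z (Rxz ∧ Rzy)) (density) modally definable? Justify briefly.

The condition is density. A defining modal formula is □□q → □q.
Suppose □□q→□q is valid. Take Rxy and set V(q)={w : xR²w}. Then □□q at x, so □q at x, so q at y, i.e. ∃z(Rxz∧Rzy).

Yes — defined by □□q → □q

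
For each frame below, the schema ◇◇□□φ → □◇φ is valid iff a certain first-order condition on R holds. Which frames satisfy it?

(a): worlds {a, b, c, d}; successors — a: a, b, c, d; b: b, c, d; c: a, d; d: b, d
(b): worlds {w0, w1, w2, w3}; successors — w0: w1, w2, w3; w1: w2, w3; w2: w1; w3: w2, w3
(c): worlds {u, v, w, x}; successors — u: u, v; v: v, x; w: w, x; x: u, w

(a), (c)

The schema corresponds to a generalized confluence (Geach) condition: ∀x ∀y ∀z ((xR²y ∧ xRz) → ∃w (yR²w ∧ zRw)).
(a): satisfies the condition.
(b): fails — w0R²w2, w0Rw2 but no w with w2R²w and w2Rw.
(c): satisfies the condition.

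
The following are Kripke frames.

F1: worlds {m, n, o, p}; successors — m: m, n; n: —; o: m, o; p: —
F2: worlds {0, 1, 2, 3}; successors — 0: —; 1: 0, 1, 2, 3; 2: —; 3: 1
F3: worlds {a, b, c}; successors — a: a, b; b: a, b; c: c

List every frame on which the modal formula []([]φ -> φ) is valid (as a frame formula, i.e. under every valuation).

Frame correspondent (Sahlqvist): forall x forall y (Rxy -> Ryy) — i.e. shift-reflexivity.
F1: fails — Rmn but not Rnn.
F2: fails — R10 but not R00.
F3: ✓.

F3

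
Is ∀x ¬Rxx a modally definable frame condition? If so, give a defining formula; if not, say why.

Any modally definable frame class is closed under surjective bounded morphisms.
The 3-cycle (worlds s,t,u with s→t→u→s) is irreflexive, and the map sending every world to a single reflexive point • is a surjective bounded morphism (forth: every edge maps to (•,•); back: every world has a successor). So any modal formula valid on the 3-cycle is also valid on the reflexive point, which is not irreflexive.
Hence irreflexivity is not modally definable.

Not modally definable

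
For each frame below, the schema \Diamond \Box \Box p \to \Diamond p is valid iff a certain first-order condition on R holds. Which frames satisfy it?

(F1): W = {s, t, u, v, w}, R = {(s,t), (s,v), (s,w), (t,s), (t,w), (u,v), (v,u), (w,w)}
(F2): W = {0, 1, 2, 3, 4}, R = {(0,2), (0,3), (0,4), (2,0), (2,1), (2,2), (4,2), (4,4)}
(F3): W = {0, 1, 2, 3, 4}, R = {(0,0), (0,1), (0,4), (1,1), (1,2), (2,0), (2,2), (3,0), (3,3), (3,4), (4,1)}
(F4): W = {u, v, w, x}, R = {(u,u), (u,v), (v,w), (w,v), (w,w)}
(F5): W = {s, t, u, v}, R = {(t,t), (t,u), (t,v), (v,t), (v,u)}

The schema corresponds to a generalized confluence (Geach) condition: \forall x \forall y (xRy \to \exists w (y R^2 w \wedge xRw)).
(F1): condition met.
(F2): fails — 0R3 but no w with 3R²w and 0Rw.
(F3): fails — 3R4 but no w with 4R²w and 3Rw.
(F4): condition met.
(F5): fails — tRu but no w with uR²w and tRw.
Valid on: (F1), (F4).

(F1), (F4)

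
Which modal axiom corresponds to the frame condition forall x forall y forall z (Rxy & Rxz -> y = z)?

◇s → □s

A defining formula is ◇s → □s (the CD axiom).
Suppose ◇s→□s is valid. Take Rxy, Rxz and set V(s)={y}. Then ◇s at x, so □s at x, so s at z, i.e. z=y.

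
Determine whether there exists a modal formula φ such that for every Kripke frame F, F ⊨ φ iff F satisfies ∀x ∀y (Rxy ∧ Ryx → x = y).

Any modally definable frame class is closed under surjective bounded morphisms.
The 8-cycle (worlds a,b,c,d,e,f,g,h with a→b→c→d→e→f→g→h→a) is antisymmetric. Sending even-indexed worlds to s and odd-indexed worlds to t is a surjective bounded morphism onto the two-world frame with s↔t, which is not antisymmetric.
So no modal formula (or set of formulas) defines exactly the antisymmetric frames.

No — not modally definable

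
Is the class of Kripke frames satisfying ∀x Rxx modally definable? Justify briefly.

This is a Sahlqvist condition; the T axiom □r → r defines it.
Suppose □r→r is valid. At any x set V(r)={w : Rxw}. Then □r holds at x, so r holds at x, i.e. Rxx.

Definable; □r → r defines it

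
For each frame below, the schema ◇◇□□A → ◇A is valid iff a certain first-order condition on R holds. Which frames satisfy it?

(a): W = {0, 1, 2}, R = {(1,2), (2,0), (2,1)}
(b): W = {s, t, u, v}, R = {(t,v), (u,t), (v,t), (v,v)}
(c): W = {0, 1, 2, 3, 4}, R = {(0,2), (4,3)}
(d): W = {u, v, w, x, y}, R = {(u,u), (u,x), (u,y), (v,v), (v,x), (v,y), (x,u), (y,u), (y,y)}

(b), (c), (d)

Frame correspondent (Sahlqvist): ∀x ∀y (xR²y → ∃w (yR²w ∧ xRw)) — i.e. a generalized confluence (Geach) condition.
(a): fails — 1R²0 but no w with 0R²w and 1Rw.
(b): holds.
(c): holds.
(d): holds.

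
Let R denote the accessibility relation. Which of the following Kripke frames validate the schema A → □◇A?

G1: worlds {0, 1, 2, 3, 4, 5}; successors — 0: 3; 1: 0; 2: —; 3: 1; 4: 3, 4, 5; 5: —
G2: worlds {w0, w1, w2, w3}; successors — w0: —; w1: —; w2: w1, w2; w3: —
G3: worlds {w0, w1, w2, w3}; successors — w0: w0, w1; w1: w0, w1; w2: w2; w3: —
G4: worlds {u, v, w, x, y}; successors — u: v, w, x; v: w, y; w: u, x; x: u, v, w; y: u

G3

Frame correspondent (Sahlqvist): ∀x ∀y (Rxy → Ryx) — i.e. symmetry.
G1: fails — R10 but not R01.
G2: fails — Rw2w1 but not Rw1w2.
G3: holds.
G4: fails — Ruv but not Rvu.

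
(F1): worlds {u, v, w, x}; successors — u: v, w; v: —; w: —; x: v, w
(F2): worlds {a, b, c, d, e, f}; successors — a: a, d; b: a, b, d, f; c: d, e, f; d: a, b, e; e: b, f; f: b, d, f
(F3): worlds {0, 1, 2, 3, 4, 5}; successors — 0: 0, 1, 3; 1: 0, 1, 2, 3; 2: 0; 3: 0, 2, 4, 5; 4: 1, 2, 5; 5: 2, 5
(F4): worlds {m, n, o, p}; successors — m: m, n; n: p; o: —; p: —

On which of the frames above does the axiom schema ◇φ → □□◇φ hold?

(F1)

This is the axiom for a generalized confluence (Geach) condition; its first-order frame correspondent is ∀x ∀y ∀z ((xRy ∧ xR²z) → ∃w (y = w ∧ zRw)).
(F1): ✓.
(F2): fails — aRa, aR²e but no w with a=w and eRw.
(F3): fails — 0R0, 0R²4 but no w with 0=w and 4Rw.
(F4): fails — mRm, mR²n but no w with m=w and nRw.
Valid on: (F1).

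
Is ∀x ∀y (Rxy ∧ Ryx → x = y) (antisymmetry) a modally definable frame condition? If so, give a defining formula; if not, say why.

Not modally definable

Modal frame validity is preserved under surjective bounded morphisms.
The 8-cycle (worlds a,b,c,d,e,f,g,h with a→b→c→d→e→f→g→h→a) is antisymmetric. Sending even-indexed worlds to • and odd-indexed worlds to ∘ is a surjective bounded morphism onto the two-world frame with •↔∘, which is not antisymmetric.
So the class is not modally definable.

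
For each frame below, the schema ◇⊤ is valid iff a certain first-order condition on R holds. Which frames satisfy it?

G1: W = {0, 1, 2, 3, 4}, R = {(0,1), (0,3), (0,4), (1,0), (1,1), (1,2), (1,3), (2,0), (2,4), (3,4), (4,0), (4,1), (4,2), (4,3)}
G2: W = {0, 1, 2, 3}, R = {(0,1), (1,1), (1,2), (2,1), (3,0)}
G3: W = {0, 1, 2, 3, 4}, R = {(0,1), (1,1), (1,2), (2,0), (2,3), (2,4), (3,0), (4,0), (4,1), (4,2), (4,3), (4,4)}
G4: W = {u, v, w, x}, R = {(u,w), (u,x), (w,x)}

G1, G2, G3

The schema corresponds to seriality: ∀x ∃y Rxy.
G1: ✓.
G2: ✓.
G3: ✓.
G4: fails — world v has no successor.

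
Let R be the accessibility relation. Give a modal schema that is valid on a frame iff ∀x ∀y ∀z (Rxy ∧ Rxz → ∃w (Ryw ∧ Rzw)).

◇□p → □◇p

A defining formula is ◇□p → □◇p (the .2 axiom).
Suppose ◇□p→□◇p is valid. Take Rxy, Rxz and set V(p)={w : Ryw}. Then □p at y so ◇□p at x, so □◇p at x, so ◇p at z, giving w with Rzw and Ryw.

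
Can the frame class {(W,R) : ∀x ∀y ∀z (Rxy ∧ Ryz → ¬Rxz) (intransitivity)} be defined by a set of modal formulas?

Any modally definable frame class is closed under surjective bounded morphisms.
The 3-cycle (worlds a,b,c with a→b→c→a) is intransitive. Mapping every world to a single reflexive point • is a surjective bounded morphism; the reflexive point is not intransitive (R••∧R•• but R••).
So no modal formula (or set of formulas) defines exactly the intransitive frames.

No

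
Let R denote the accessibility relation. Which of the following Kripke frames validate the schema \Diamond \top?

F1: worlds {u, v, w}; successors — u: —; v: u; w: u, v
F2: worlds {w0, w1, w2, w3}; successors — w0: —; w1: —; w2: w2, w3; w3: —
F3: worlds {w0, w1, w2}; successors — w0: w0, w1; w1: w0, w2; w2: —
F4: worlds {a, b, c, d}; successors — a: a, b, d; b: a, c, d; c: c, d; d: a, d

F4

This is the axiom for seriality; its first-order frame correspondent is \forall x \exists y Rxy.
F1: fails — world u has no successor.
F2: fails — world w0 has no successor.
F3: fails — world w2 has no successor.
F4: condition met.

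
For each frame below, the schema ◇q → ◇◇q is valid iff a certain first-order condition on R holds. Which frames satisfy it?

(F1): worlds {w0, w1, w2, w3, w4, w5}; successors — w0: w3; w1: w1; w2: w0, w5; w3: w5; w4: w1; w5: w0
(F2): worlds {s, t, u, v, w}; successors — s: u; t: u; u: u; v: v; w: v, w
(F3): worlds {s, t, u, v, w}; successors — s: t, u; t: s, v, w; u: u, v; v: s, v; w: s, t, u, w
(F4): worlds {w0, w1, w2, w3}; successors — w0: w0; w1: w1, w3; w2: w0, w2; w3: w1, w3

Frame correspondent (Sahlqvist): ∀x ∀y (xRy → ∃w (y = w ∧ xR²w)) — i.e. a generalized confluence (Geach) condition.
(F1): fails — w0Rw3 but no w with w3=w and w0R²w.
(F2): satisfies the condition.
(F3): fails — sRt but no w* with t=w* and sR²w*.
(F4): satisfies the condition.

(F2), (F4)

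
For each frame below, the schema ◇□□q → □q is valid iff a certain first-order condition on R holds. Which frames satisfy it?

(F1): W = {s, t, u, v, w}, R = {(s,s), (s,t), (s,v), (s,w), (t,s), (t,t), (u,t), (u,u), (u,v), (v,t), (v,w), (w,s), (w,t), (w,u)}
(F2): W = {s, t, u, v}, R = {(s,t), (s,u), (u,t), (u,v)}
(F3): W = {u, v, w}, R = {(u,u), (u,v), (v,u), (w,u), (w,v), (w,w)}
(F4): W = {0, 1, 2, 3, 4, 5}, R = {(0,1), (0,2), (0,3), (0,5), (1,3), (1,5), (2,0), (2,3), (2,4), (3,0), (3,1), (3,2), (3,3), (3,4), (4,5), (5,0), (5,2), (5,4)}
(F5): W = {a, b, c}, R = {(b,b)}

This is the axiom for a generalized confluence (Geach) condition; its first-order frame correspondent is ∀x ∀y ∀z ((xRy ∧ xRz) → ∃w (yR²w ∧ z = w)).
(F1): fails — sRv, sRv but no w* with vR²w* and v=w*.
(F2): fails — sRt, sRt but no w with tR²w and t=w.
(F3): fails — wRu, wRw but no t with uR²t and w=t.
(F4): fails — 0R1, 0R5 but no w with 1R²w and 5=w.
(F5): condition met.

(F5)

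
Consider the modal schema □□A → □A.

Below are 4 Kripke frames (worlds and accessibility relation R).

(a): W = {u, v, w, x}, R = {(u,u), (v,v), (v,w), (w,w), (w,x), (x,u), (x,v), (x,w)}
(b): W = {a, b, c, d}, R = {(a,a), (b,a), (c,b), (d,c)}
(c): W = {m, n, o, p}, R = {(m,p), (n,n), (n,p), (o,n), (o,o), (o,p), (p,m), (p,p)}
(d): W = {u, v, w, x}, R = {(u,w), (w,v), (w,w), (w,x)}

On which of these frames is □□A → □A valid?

(a), (c), (d)

This is the axiom for density; its first-order frame correspondent is ∀x ∀y (Rxy → ∃z (Rxz ∧ Rzy)).
(a): condition met.
(b): fails — Rcb but no z with Rcz and Rzb.
(c): condition met.
(d): condition met.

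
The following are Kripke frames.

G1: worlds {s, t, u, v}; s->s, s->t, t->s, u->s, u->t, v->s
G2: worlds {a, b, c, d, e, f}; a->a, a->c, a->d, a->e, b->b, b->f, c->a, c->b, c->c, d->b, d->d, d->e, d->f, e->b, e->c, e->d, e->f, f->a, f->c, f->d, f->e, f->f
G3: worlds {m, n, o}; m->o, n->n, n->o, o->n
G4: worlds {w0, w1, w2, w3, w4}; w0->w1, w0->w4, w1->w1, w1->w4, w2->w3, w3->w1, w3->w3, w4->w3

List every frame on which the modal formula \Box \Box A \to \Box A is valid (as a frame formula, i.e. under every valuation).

This is the axiom for density; its first-order frame correspondent is \forall x \forall y (Rxy \to \exists z (Rxz \wedge Rzy)).
G1: satisfies the condition.
G2: satisfies the condition.
G3: fails — Rmo but no z with Rmz and Rzo.
G4: satisfies the condition.
Valid on: G1, G2, G4.

G1, G2, G4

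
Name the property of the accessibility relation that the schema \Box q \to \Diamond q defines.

seriality

Suppose □q→◇q is valid. At any x set V(q)=W. Then □q at x, so ◇q at x, so x has a successor.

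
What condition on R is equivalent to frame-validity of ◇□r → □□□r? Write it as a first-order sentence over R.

∀x ∀y ∀z ((xRy ∧ xR³z) → ∃w (yRw ∧ z = w))

This is a Sahlqvist (Geach-type) schema ◇^1□^1r → □^3◇^0r.
Minimal-valuation argument: fix x; take any y with xR^1y and any z with xR^3z. Set V(r) to the set of worlds R-reachable from y in exactly 1 step. Then □^1r holds at y, so the antecedent holds at x; validity forces ◇^0r at z, giving a w with zR^0w and yR^1w.
First-order correspondent: ∀x ∀y ∀z ((xRy ∧ xR³z) → ∃w (yRw ∧ z = w)).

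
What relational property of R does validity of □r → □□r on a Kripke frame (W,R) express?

transitivity: ∀x ∀y ∀z (Rxy ∧ Ryz → Rxz)

This schema is the 4 axiom.
It corresponds to transitivity: ∀x ∀y ∀z (Rxy ∧ Ryz → Rxz).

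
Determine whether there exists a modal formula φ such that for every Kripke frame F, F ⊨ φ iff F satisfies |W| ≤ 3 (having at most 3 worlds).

Modal frame validity is preserved under disjoint unions.
Any modal formula valid on each of 4 disjoint one-world frames is valid on their disjoint union (validity is preserved under disjoint unions). Each one-world frame has |W|=1≤3, but the union has |W|=4.
So the class is not modally definable.

Not definable by any modal formula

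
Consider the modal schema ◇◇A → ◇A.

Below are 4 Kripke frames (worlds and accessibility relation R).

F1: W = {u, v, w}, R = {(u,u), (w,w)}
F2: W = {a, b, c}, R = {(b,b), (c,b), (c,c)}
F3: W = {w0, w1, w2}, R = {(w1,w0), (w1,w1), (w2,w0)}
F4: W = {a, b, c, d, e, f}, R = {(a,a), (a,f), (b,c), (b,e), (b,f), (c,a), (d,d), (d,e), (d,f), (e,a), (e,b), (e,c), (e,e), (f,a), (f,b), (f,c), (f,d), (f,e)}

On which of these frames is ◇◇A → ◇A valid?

F1, F2, F3

This is the axiom for transitivity; its first-order frame correspondent is ∀x ∀y ∀z (Rxy ∧ Ryz → Rxz).
F1: ✓.
F2: ✓.
F3: ✓.
F4: fails — Rbc and Rca but not Rba.
Valid on: F1, F2, F3.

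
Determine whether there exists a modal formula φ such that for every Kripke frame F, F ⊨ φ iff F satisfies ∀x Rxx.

The condition is reflexivity. A defining modal formula is □r → r.

Yes, by □r → r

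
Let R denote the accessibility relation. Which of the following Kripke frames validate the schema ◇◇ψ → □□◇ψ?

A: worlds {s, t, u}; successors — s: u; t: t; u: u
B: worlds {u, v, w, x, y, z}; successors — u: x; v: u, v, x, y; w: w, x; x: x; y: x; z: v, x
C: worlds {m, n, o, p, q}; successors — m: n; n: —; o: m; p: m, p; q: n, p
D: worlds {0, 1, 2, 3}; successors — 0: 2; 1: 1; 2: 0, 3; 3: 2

A

Frame correspondent (Sahlqvist): ∀x ∀y ∀z ((xR²y ∧ xR²z) → ∃w (y = w ∧ zRw)) — i.e. a generalized confluence (Geach) condition.
A: satisfies the condition.
B: fails — vR²u, vR²u but no t with u=t and uRt.
C: fails — oR²n, oR²n but no w with n=w and nRw.
D: fails — 0R²0, 0R²0 but no w with 0=w and 0Rw.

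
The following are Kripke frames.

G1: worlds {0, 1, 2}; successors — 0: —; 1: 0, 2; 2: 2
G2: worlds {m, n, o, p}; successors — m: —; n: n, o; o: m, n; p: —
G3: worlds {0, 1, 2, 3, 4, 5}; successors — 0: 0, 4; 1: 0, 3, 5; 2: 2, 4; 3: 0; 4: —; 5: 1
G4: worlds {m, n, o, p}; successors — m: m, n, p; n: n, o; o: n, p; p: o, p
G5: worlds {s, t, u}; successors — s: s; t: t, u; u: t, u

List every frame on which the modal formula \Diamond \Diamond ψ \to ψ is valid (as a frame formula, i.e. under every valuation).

The schema corresponds to a generalized confluence (Geach) condition: \forall x \forall y (x R^2 y \to \exists w (y = w \wedge x = w)).
G1: fails — 1R²2 but 2 ≠ 1.
G2: fails — nR²m but m ≠ n.
G3: fails — 0R²4 but 4 ≠ 0.
G4: fails — mR²n but n ≠ m.
G5: fails — tR²u but u ≠ t.

none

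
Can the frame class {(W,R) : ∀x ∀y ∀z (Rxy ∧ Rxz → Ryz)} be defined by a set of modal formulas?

The condition is the Euclidean property. A defining modal formula is ◇p → □◇p.

Definable; ◇p → □◇p defines it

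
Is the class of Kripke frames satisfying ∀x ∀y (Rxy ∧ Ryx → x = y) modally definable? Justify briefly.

If a class were modally definable it would be closed under surjective bounded morphisms (Goldblatt–Thomason).
The 4-cycle (worlds 0,1,2,3 with 0→1→2→3→0) is antisymmetric. Sending even-indexed worlds to • and odd-indexed worlds to ∘ is a surjective bounded morphism onto the two-world frame with •↔∘, which is not antisymmetric.
So no modal formula (or set of formulas) defines exactly the antisymmetric frames.

No — not modally definable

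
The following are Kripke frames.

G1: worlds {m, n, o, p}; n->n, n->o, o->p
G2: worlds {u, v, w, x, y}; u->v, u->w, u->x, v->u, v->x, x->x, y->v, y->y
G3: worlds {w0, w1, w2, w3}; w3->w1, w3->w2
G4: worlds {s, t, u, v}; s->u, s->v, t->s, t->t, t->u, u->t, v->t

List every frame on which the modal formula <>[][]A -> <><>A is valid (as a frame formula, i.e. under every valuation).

G4

Frame correspondent (Sahlqvist): forall x forall y (xRy -> exists w (y R^2 w & x R^2 w)) — i.e. a generalized confluence (Geach) condition.
G1: fails — nRo but no w with oR²w and nR²w.
G2: fails — uRw but no t with wR²t and uR²t.
G3: fails — w3Rw1 but no w with w1R²w and w3R²w.
G4: condition met.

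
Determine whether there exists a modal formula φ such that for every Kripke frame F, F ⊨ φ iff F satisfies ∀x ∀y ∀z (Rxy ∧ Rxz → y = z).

Yes, by ◇p → □p

The condition is partial functionality. A defining modal formula is ◇p → □p.
Suppose ◇p→□p is valid. Take Rxy, Rxz and set V(p)={y}. Then ◇p at x, so □p at x, so p at z, i.e. z=y.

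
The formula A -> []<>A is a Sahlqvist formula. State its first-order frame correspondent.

This schema is the B axiom.
It corresponds to symmetry: forall x forall y (Rxy -> Ryx).

symmetry: forall x forall y (Rxy -> Ryx)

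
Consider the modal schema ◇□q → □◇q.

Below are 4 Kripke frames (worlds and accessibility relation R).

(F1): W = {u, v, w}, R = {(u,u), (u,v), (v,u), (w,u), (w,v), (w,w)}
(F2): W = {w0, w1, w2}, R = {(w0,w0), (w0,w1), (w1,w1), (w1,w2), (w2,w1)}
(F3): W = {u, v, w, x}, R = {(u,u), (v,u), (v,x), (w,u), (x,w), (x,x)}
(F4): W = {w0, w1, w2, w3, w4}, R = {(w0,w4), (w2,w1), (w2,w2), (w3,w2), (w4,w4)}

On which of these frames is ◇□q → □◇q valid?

(F1), (F2)

The schema corresponds to convergence: ∀x ∀y ∀z (Rxy ∧ Rxz → ∃w (Ryw ∧ Rzw)).
(F1): condition met.
(F2): condition met.
(F3): fails — Rvu and Rvx but u and x have no common successor.
(F4): fails — Rw2w1 and Rw2w1 but w1 and w1 have no common successor.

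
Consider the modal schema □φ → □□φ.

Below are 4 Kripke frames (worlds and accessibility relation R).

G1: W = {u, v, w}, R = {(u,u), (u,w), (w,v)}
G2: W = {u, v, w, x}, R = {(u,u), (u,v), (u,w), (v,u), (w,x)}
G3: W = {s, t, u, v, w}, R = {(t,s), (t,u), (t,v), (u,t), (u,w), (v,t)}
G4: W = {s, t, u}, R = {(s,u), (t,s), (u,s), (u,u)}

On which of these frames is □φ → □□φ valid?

none

The schema corresponds to transitivity: ∀x ∀y ∀z (Rxy ∧ Ryz → Rxz).
G1: fails — Ruw and Rwv but not Ruv.
G2: fails — Ruw and Rwx but not Rux.
G3: fails — Rtv and Rvt but not Rtt.
G4: fails — Rsu and Rus but not Rss.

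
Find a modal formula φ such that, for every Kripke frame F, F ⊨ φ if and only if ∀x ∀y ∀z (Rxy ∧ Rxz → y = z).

A defining formula is ◇s → □s (the CD axiom).
Suppose ◇s→□s is valid. Take Rxy, Rxz and set V(s)={y}. Then ◇s at x, so □s at x, so s at z, i.e. z=y.

◇s → □s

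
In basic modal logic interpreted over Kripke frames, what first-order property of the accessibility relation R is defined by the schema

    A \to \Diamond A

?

This is frame-equivalent to □A → A (substitute ¬A for A and contrapose).
Suppose □A→A is valid. At any x set V(A)={w : Rxw}. Then □A holds at x, so A holds at x, i.e. Rxx.

reflexivity: \forall x Rxx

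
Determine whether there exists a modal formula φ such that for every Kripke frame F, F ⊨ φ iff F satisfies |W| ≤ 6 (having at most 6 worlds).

Any modally definable frame class is closed under disjoint unions.
Any modal formula valid on each of 7 disjoint one-world frames is valid on their disjoint union (validity is preserved under disjoint unions). Each one-world frame has |W|=1≤6, but the union has |W|=7.
So no modal formula (or set of formulas) defines exactly the |W|≤6 frames.

No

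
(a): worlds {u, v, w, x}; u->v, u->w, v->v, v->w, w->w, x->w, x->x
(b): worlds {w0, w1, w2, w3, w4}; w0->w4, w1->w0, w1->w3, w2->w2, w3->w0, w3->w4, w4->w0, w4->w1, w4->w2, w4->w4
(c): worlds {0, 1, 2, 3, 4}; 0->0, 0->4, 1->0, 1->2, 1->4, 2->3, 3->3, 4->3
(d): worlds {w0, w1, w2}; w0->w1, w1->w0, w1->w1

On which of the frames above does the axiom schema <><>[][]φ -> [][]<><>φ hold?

Frame correspondent (Sahlqvist): forall x forall y forall z ((x R^2 y & x R^2 z) -> exists w (y R^2 w & z R^2 w)) — i.e. a generalized confluence (Geach) condition.
(a): condition met.
(b): fails — w0R²w1, w0R²w2 but no w with w1R²w and w2R²w.
(c): condition met.
(d): condition met.

(a), (c), (d)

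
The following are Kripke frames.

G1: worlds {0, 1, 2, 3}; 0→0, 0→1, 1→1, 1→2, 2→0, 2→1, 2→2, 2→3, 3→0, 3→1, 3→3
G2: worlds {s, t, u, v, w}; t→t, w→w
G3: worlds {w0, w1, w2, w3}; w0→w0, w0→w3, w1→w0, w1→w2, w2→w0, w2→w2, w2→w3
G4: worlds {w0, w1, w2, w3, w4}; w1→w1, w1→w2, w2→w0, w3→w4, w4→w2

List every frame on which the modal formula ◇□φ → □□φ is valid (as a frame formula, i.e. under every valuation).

The schema corresponds to a generalized confluence (Geach) condition: ∀x ∀y ∀z ((xRy ∧ xR²z) → ∃w (yRw ∧ z = w)).
G1: fails — 0R0, 0R²2 but no w with 0Rw and 2=w.
G2: ✓.
G3: fails — w0Rw3, w0R²w0 but no w with w3Rw and w0=w.
G4: fails — w1Rw1, w1R²w0 but no w with w1Rw and w0=w.
Valid on: G2.

G2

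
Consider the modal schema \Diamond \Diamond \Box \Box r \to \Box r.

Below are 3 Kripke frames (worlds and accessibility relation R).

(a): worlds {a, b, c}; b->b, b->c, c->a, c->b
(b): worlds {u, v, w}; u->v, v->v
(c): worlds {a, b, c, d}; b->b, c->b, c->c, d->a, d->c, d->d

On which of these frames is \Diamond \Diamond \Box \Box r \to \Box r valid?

Frame correspondent (Sahlqvist): \forall x \forall y \forall z ((x R^2 y \wedge xRz) \to \exists w (y R^2 w \wedge z = w)) — i.e. a generalized confluence (Geach) condition.
(a): fails — bR²a, bRb but no w with aR²w and b=w.
(b): holds.
(c): fails — cR²b, cRc but no w with bR²w and c=w.

(b)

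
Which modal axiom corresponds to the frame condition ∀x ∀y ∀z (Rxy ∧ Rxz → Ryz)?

This is the Euclidean property; the standard corresponding axiom is 5: ◇s → □◇s.
Suppose ◇s→□◇s is valid. Take Rxy, Rxz and set V(s)={y}. Then ◇s at x, so □◇s at x, so ◇s at z, so some w with Rzw has s; w=y, i.e. Rzy. By symmetry of the argument, Ryz.

◇s → □◇s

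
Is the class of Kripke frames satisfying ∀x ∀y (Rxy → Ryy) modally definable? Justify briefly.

This is a Sahlqvist condition; the T□ axiom □(□r → r) defines it.

Definable; □(□r → r) defines it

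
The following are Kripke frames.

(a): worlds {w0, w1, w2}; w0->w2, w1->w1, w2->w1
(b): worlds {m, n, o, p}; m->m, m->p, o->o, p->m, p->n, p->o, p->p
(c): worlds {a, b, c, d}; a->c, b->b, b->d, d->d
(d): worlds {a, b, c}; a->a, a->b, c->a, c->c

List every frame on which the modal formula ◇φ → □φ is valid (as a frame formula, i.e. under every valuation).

This is the axiom for partial functionality; its first-order frame correspondent is ∀x ∀y ∀z (Rxy ∧ Rxz → y = z).
(a): satisfies the condition.
(b): fails — m sees both m and p.
(c): fails — b sees both b and d.
(d): fails — a sees both a and b.
Valid on: (a).

(a)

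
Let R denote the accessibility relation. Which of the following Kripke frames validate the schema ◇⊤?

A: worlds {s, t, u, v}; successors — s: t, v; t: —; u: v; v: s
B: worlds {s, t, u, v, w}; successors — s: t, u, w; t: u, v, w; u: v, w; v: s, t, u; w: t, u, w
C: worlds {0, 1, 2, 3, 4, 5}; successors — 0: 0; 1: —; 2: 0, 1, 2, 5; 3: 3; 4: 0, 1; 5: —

B

This is the axiom for seriality; its first-order frame correspondent is ∀x ∃y Rxy.
A: fails — world t has no successor.
B: ✓.
C: fails — world 1 has no successor.
Valid on: B.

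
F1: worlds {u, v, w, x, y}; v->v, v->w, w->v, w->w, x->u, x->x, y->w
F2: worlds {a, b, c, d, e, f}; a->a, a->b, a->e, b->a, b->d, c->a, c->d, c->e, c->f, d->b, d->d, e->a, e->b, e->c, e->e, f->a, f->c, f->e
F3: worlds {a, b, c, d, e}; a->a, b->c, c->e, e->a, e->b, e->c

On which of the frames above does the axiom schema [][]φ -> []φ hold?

Frame correspondent (Sahlqvist): forall x forall y (Rxy -> exists z (Rxz & Rzy)) — i.e. density.
F1: condition met.
F2: fails — Rcf but no z with Rcz and Rzf.
F3: fails — Rbc but no z with Rbz and Rzc.

F1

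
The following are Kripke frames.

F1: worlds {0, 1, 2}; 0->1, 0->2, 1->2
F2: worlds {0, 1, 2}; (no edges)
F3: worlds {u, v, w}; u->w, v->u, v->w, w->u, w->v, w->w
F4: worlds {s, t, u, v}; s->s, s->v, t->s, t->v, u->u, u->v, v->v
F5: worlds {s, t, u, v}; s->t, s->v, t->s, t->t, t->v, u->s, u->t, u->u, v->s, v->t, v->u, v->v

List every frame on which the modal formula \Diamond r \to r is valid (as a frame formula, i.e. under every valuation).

F2

The schema corresponds to a generalized confluence (Geach) condition: \forall x \forall y (xRy \to \exists w (y = w \wedge x = w)).
F1: fails — 0R1 but 1 ≠ 0.
F2: satisfies the condition.
F3: fails — uRw but w ≠ u.
F4: fails — sRv but v ≠ s.
F5: fails — sRt but t ≠ s.
Valid on: F2.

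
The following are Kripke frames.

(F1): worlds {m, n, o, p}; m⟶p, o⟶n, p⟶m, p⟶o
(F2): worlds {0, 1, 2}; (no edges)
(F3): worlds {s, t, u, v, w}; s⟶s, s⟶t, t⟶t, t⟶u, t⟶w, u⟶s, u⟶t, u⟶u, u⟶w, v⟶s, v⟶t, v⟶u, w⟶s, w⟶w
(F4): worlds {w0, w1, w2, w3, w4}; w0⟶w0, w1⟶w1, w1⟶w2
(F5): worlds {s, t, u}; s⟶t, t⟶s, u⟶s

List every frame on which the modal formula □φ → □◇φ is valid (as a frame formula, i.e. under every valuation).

(F2), (F3)

Frame correspondent (Sahlqvist): ∀x ∀z (xRz → ∃w (xRw ∧ zRw)) — i.e. a generalized confluence (Geach) condition.
(F1): fails — mRp but no w with mRw and pRw.
(F2): ✓.
(F3): ✓.
(F4): fails — w1Rw2 but no w with w1Rw and w2Rw.
(F5): fails — sRt but no w with sRw and tRw.
Valid on: (F2), (F3).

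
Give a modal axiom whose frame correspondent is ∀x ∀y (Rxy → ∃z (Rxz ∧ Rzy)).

A defining formula is □□s → □s (the C4 axiom).
Suppose □□s→□s is valid. Take Rxy and set V(s)={w : xR²w}. Then □□s at x, so □s at x, so s at y, i.e. ∃z(Rxz∧Rzy).

□□s → □s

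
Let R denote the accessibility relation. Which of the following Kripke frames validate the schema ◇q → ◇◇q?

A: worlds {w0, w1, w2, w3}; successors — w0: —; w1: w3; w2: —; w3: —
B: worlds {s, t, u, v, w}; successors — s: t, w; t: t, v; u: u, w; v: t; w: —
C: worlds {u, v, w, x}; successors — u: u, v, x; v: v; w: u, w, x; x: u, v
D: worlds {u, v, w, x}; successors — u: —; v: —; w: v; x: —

This is the axiom for a generalized confluence (Geach) condition; its first-order frame correspondent is ∀x ∀y (xRy → ∃w (y = w ∧ xR²w)).
A: fails — w1Rw3 but no w with w3=w and w1R²w.
B: fails — sRw but no w* with w=w* and sR²w*.
C: holds.
D: fails — wRv but no t with v=t and wR²t.
Valid on: C.

C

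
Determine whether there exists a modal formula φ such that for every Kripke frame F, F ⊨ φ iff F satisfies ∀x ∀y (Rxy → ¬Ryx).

Not modally definable

Modal frame validity is preserved under surjective bounded morphisms.
The 4-cycle (worlds a,b,c,d with a→b→c→d→a) is asymmetric. Mapping every world to a single reflexive point • is a surjective bounded morphism, and the reflexive point is not asymmetric (R•• but asymmetry requires ¬R••).
So no modal formula (or set of formulas) defines exactly the asymmetric frames.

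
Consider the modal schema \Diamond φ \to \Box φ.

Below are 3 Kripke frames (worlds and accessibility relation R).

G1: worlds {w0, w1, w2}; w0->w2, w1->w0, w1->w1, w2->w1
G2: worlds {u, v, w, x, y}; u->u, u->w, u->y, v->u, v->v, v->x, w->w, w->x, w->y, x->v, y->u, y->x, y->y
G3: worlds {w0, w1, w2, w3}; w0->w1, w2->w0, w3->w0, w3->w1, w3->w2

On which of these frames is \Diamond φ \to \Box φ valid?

The schema corresponds to partial functionality: \forall x \forall y \forall z (Rxy \wedge Rxz \to y = z).
G1: fails — w1 sees both w0 and w1.
G2: fails — u sees both u and w.
G3: fails — w3 sees both w0 and w1.

none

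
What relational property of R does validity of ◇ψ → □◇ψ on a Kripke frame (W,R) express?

Suppose ◇ψ→□◇ψ is valid. Take Rxy, Rxz and set V(ψ)={y}. Then ◇ψ at x, so □◇ψ at x, so ◇ψ at z, so some w with Rzw has ψ; w=y, i.e. Rzy. By symmetry of the argument, Ryz.

the Euclidean property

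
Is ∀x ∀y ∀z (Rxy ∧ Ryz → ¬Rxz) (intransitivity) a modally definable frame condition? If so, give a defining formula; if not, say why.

Modal frame validity is preserved under surjective bounded morphisms.
The 7-cycle (worlds s,t,u,v,w,x,y with s→t→u→v→w→x→y→s) is intransitive. Mapping every world to a single reflexive point • is a surjective bounded morphism; the reflexive point is not intransitive (R••∧R•• but R••).
So no modal formula (or set of formulas) defines exactly the intransitive frames.

Not definable by any modal formula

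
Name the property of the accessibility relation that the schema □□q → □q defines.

density

Suppose □□q→□q is valid. Take Rxy and set V(q)={w : xR²w}. Then □□q at x, so □q at x, so q at y, i.e. ∃z(Rxz∧Rzy).
Conversely, on a frame with density the schema holds at every world under every valuation.
So the correspondent is density.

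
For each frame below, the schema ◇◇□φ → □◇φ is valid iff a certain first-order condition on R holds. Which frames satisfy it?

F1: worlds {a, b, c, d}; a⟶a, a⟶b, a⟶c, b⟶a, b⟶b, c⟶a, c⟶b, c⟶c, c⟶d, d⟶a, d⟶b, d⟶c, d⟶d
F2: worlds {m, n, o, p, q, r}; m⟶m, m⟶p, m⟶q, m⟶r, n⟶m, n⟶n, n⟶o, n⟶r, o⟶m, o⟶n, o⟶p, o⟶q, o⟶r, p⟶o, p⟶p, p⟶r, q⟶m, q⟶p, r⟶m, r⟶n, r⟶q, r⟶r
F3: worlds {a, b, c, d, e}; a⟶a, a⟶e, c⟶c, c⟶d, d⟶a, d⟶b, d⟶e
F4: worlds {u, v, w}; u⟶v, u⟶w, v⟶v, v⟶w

F1, F2

Frame correspondent (Sahlqvist): ∀x ∀y ∀z ((xR²y ∧ xRz) → ∃w (yRw ∧ zRw)) — i.e. a generalized confluence (Geach) condition.
F1: condition met.
F2: condition met.
F3: fails — aR²a, aRe but no w with aRw and eRw.
F4: fails — uR²v, uRw but no t with vRt and wRt.
Valid on: F1, F2.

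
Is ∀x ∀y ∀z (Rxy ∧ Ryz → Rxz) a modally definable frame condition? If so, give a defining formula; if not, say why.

The condition is transitivity. A defining modal formula is □p → □□p.

Yes, by □p → □□p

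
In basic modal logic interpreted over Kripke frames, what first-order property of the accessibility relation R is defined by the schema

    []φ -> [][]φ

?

Suppose □φ→□□φ is valid. Take Rxy, Ryz and set V(φ)={w : Rxw}. Then □φ at x, so □□φ at x, so □φ at y, so φ at z, i.e. Rxz.

transitivity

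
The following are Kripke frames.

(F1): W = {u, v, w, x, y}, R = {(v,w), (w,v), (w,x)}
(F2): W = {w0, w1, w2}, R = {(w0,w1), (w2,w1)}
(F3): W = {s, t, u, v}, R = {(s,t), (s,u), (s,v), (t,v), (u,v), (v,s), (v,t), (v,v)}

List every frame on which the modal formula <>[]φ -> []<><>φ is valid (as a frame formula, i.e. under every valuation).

The schema corresponds to a generalized confluence (Geach) condition: forall x forall y forall z ((xRy & xRz) -> exists w (yRw & z R^2 w)).
(F1): fails — vRw, vRw but no t with wRt and wR²t.
(F2): fails — w0Rw1, w0Rw1 but no w with w1Rw and w1R²w.
(F3): satisfies the condition.

(F3)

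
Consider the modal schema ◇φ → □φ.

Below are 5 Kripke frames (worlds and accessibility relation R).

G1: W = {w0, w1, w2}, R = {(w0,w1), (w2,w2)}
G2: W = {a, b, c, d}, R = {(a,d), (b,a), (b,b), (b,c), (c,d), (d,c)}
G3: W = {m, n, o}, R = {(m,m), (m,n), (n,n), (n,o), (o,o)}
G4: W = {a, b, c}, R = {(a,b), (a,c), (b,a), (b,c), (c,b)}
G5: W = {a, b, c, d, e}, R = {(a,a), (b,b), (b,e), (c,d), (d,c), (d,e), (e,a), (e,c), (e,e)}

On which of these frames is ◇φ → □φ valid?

G1

This is the axiom for partial functionality; its first-order frame correspondent is ∀x ∀y ∀z (Rxy ∧ Rxz → y = z).
G1: ✓.
G2: fails — b sees both a and b.
G3: fails — m sees both m and n.
G4: fails — a sees both b and c.
G5: fails — b sees both b and e.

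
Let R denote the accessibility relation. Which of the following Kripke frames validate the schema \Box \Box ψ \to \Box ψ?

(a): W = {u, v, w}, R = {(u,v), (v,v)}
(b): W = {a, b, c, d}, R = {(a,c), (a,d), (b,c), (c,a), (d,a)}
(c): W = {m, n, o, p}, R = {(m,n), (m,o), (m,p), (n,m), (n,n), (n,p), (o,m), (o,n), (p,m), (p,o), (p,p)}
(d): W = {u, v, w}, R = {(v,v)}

(a), (c), (d)

This is the axiom for density; its first-order frame correspondent is \forall x \forall y (Rxy \to \exists z (Rxz \wedge Rzy)).
(a): satisfies the condition.
(b): fails — Rbc but no z with Rbz and Rzc.
(c): satisfies the condition.
(d): satisfies the condition.
Valid on: (a), (c), (d).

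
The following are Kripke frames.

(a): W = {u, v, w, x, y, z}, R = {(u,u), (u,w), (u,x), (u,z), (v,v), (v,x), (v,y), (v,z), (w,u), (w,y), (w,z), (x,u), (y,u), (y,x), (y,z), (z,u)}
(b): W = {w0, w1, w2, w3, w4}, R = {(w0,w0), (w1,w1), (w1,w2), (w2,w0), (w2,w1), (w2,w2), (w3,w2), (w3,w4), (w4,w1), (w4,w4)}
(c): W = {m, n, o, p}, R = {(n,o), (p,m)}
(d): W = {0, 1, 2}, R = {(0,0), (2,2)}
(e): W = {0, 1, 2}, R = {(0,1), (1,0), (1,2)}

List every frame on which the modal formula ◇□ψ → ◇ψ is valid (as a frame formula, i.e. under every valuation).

This is the axiom for a generalized confluence (Geach) condition; its first-order frame correspondent is ∀x ∀y (xRy → ∃w (yRw ∧ xRw)).
(a): fails — vRx but no t with xRt and vRt.
(b): ✓.
(c): fails — nRo but no w with oRw and nRw.
(d): ✓.
(e): fails — 0R1 but no w with 1Rw and 0Rw.

(b), (d)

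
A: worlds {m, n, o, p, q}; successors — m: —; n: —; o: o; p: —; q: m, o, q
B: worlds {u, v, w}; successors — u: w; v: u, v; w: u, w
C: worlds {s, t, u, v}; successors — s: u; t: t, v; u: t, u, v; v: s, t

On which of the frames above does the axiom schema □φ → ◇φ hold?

B, C

Frame correspondent (Sahlqvist): ∀x ∃y Rxy — i.e. seriality.
A: fails — world m has no successor.
B: holds.
C: holds.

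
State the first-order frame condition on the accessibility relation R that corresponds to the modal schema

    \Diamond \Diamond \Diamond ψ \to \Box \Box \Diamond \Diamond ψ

\forall x \forall y \forall z ((x R^3 y \wedge x R^2 z) \to \exists w (y = w \wedge z R^2 w))

This is a Sahlqvist (Geach-type) schema ◇^3□^0ψ → □^2◇^2ψ.
First-order correspondent: \forall x \forall y \forall z ((x R^3 y \wedge x R^2 z) \to \exists w (y = w \wedge z R^2 w)).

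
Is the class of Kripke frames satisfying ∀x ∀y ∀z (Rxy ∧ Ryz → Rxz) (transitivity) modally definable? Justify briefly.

Definable; □q → □□q defines it

This is a Sahlqvist condition; the 4 axiom □q → □□q defines it.
Suppose □q→□□q is valid. Take Rxy, Ryz and set V(q)={w : Rxw}. Then □q at x, so □□q at x, so □q at y, so q at z, i.e. Rxz.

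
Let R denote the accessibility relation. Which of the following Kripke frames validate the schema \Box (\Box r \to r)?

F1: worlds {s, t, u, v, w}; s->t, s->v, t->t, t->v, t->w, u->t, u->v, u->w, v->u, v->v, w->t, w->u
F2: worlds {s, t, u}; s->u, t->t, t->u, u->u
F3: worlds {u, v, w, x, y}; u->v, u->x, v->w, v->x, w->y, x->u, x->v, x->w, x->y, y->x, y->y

This is the axiom for shift-reflexivity; its first-order frame correspondent is \forall x \forall y (Rxy \to Ryy).
F1: fails — Ruw but not Rww.
F2: ✓.
F3: fails — Ruv but not Rvv.
Valid on: F2.

F2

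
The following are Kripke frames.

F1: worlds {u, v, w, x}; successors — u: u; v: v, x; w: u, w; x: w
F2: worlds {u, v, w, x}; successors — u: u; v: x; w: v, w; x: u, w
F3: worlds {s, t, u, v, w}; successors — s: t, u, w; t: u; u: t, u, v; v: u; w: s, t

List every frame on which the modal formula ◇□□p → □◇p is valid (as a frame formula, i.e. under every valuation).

The schema corresponds to a generalized confluence (Geach) condition: ∀x ∀y ∀z ((xRy ∧ xRz) → ∃w (yR²w ∧ zRw)).
F1: fails — vRx, vRv but no t with xR²t and vRt.
F2: fails — wRv, wRv but no t with vR²t and vRt.
F3: holds.
Valid on: F3.

F3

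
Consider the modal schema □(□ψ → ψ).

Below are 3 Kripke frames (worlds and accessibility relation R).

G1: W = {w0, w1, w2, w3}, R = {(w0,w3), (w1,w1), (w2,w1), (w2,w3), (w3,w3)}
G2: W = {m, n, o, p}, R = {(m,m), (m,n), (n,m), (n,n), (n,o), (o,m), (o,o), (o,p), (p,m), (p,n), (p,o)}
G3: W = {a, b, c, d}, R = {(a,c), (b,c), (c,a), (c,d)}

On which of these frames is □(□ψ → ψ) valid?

G1

Frame correspondent (Sahlqvist): ∀x ∀y (Rxy → Ryy) — i.e. shift-reflexivity.
G1: ✓.
G2: fails — Rop but not Rpp.
G3: fails — Rac but not Rcc.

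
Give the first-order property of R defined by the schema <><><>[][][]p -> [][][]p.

forall x forall y forall z ((x R^3 y & x R^3 z) -> exists w (y R^3 w & z = w))

This is a Sahlqvist (Geach-type) schema ◇^3□^3p → □^3◇^0p.
First-order correspondent: forall x forall y forall z ((x R^3 y & x R^3 z) -> exists w (y R^3 w & z = w)).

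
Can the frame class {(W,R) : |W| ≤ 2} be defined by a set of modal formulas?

Not modally definable

Any modally definable frame class is closed under disjoint unions.
Any modal formula valid on each of 3 disjoint one-world frames is valid on their disjoint union (validity is preserved under disjoint unions). Each one-world frame has |W|=1≤2, but the union has |W|=3.
So no modal formula (or set of formulas) defines exactly the |W|≤2 frames.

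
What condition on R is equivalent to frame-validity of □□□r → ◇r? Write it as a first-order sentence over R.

∀x ∃w (xR³w ∧ xRw)

This is a Sahlqvist (Geach-type) schema ◇^0□^3r → □^0◇^1r.
Minimal-valuation argument: fix x; take any y with xR^0y and any z with xR^0z. Set V(r) to the set of worlds R-reachable from y in exactly 3 steps. Then □^3r holds at y, so the antecedent holds at x; validity forces ◇^1r at z, giving a w with zR^1w and yR^3w.
First-order correspondent: ∀x ∃w (xR³w ∧ xRw).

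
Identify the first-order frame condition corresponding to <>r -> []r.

Suppose ◇r→□r is valid. Take Rxy, Rxz and set V(r)={y}. Then ◇r at x, so □r at x, so r at z, i.e. z=y.

partial functionality: forall x forall y forall z (Rxy & Rxz -> y = z)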